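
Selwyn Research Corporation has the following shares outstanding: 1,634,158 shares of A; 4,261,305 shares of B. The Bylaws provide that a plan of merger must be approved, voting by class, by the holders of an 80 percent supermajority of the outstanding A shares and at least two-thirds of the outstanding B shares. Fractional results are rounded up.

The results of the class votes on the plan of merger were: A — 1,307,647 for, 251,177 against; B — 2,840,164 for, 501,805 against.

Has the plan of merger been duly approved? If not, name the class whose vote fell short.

Not approved — the B shares did not give the required vote.

A: 4/5 of 1634158 = 1307326.40, rounded up to 1307327; 1,307,327 required, 1,307,647 in favor — approved.
B: 2/3 of 4261305 = 2840870; 2,840,870 required, 2,840,164 in favor — not approved.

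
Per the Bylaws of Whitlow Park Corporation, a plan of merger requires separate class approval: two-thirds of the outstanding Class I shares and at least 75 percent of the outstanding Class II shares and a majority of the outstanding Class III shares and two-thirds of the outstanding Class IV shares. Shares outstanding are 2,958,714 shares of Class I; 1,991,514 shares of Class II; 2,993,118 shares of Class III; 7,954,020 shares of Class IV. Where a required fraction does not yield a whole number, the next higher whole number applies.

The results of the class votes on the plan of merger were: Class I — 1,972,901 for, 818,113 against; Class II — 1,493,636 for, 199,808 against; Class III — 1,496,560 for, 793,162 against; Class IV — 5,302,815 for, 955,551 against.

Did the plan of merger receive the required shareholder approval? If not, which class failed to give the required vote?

Approved — every class gave the required vote.

Class I: 2/3 of 2958714 = 1972476; 1,972,476 required, 1,972,901 in favor — approved.
Class II: 3/4 of 1991514 = 1493635.50, rounded up to 1493636; 1,493,636 required, 1,493,636 in favor — approved.
Class III: a majority of 2993118 is 1496560; 1,496,560 required, 1,496,560 in favor — approved.
Class IV: 2/3 of 7954020 = 5302680; 5,302,680 required, 5,302,815 in favor — approved.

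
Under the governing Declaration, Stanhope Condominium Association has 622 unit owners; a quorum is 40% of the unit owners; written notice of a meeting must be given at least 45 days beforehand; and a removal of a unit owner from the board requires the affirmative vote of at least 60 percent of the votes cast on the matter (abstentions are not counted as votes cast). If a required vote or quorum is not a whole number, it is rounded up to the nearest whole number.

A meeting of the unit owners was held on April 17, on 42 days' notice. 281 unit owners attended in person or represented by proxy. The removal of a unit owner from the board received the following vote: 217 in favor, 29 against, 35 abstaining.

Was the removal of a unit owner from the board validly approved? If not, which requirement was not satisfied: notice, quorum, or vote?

Invalid — notice requirement not satisfied.

Notice: 42 days given; 45 required. Not satisfied.
Quorum: 40% of 622 = 248.80, rounded up to 249; 281 present. Satisfied.
Vote: requires three-fifths of the votes cast (281 − 35 abstaining = 246); 3/5 of 246 = 147.60, rounded up to 148, so 148 needed; 217 in favor. Satisfied.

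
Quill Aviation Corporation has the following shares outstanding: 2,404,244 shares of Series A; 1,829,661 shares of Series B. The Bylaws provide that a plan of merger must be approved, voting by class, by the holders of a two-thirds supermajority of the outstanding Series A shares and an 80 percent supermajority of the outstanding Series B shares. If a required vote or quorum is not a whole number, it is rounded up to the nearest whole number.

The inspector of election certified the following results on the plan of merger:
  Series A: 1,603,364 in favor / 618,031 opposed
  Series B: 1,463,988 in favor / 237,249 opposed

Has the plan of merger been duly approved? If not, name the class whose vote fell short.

Series A: 2/3 of 2404244 = 1602829.33, rounded up to 1602830; 1,602,830 required, 1,603,364 in favor — approved.
Series B: 4/5 of 1829661 = 1463728.80, rounded up to 1463729; 1,463,729 required, 1,463,988 in favor — approved.

Approved — every class gave the required vote.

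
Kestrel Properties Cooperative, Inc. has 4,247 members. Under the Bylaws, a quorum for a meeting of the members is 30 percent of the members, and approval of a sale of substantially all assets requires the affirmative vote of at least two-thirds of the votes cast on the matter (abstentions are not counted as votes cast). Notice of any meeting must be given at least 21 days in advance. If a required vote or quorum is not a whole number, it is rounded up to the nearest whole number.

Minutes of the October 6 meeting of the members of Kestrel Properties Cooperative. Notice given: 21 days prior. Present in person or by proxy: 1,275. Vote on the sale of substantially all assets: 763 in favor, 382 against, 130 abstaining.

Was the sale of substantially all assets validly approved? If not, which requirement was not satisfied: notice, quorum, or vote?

Notice: 21 days given; 21 required. Satisfied.
Quorum: 30% of 4,247 = 1,274.10, rounded up to 1,275; 1,275 present. Satisfied.
Vote: requires two-thirds of the votes cast (1,275 − 130 abstaining = 1,145); 2/3 of 1145 = 763.33, rounded up to 764, so 764 needed; 763 in favor. Not satisfied.

Invalid — vote requirement not satisfied.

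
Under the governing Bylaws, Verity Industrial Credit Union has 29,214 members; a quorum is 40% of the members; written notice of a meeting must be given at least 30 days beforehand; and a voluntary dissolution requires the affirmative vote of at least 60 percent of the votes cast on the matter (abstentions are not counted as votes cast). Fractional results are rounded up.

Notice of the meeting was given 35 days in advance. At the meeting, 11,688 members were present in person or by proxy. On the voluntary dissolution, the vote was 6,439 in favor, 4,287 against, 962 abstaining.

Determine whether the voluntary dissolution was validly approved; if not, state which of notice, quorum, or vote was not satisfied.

Notice: 35 days given; 30 required. Satisfied.
Quorum: 40% of 29,214 = 11,685.60, rounded up to 11,686; 11,688 present. Satisfied.
Vote: requires three-fifths of the votes cast (11,688 − 962 abstaining = 10,726); 3/5 of 10726 = 6435.60, rounded up to 6436, so 6,436 needed; 6,439 in favor. Satisfied.

Valid — all requirements satisfied.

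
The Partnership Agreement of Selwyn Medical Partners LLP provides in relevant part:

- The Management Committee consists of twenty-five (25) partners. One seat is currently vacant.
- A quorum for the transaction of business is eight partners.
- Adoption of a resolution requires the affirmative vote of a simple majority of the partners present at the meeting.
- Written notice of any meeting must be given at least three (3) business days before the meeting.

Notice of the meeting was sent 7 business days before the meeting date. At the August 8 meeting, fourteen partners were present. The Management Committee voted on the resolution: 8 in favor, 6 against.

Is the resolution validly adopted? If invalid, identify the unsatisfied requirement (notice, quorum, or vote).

Valid — all requirements satisfied.

Notice: 7 business days given; 3 required (7 ≥ 3). Satisfied.
Quorum: 14 present; quorum is 8. Satisfied.
Vote: the resolution requires a majority of the partners present (14). A majority of 14 is 8, so 8 affirmative votes are needed; 8 voted in favor. Satisfied.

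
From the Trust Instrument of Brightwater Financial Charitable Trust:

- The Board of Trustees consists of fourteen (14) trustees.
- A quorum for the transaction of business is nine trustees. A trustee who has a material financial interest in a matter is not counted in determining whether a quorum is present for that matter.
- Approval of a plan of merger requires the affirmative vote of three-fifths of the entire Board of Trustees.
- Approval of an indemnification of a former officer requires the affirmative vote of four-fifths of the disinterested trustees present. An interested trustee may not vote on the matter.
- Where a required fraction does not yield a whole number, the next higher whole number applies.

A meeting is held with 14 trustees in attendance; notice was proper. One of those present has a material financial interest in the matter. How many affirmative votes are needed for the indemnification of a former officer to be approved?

The indemnification of a former officer requires four-fifths of the disinterested trustees present (14 − 1 = 13).
4/5 of 13 = 10.40, rounded up to 11.

11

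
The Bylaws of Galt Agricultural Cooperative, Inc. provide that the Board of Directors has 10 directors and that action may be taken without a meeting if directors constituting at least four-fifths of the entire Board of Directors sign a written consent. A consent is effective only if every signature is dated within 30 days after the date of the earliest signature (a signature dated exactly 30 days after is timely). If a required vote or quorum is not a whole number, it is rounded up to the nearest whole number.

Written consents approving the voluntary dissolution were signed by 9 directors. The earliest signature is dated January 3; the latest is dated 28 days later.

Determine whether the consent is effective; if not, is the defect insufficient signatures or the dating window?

Signatures required: at least four-fifths of 10 — 4/5 of 10 = 8, so 8 needed; 9 signed. Sufficient.
Dating window: the latest signature is 28 days after the earliest; the limit is 30 days. Within the window.

Effective — both the signature and dating-window requirements are satisfied.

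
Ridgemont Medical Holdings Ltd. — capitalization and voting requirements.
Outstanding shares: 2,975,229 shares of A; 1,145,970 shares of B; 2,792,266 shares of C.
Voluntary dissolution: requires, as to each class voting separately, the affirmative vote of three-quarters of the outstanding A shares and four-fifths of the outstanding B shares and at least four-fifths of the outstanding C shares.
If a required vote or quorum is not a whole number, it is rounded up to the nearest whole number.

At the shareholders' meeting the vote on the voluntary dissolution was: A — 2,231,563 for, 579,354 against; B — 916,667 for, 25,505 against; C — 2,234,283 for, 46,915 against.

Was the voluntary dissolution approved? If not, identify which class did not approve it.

Not approved — the B shares did not give the required vote.

A: 3/4 of 2975229 = 2231421.75, rounded up to 2231422; 2,231,422 required, 2,231,563 in favor — approved.
B: 4/5 of 1145970 = 916776; 916,776 required, 916,667 in favor — not approved.
C: 4/5 of 2792266 = 2233812.80, rounded up to 2233813; 2,233,813 required, 2,234,283 in favor — approved.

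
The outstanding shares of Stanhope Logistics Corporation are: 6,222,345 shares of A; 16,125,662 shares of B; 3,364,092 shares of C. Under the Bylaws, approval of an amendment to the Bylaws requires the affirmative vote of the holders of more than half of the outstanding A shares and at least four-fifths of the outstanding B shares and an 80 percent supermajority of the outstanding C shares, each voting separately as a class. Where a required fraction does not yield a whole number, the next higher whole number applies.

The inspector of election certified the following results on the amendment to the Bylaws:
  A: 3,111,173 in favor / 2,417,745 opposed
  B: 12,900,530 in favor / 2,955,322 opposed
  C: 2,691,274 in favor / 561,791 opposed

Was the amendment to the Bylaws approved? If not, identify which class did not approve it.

A: a majority of 6222345 is 3111173; 3,111,173 required, 3,111,173 in favor — approved.
B: 4/5 of 16125662 = 12900529.60, rounded up to 12900530; 12,900,530 required, 12,900,530 in favor — approved.
C: 4/5 of 3364092 = 2691273.60, rounded up to 2691274; 2,691,274 required, 2,691,274 in favor — approved.

Approved — every class gave the required vote.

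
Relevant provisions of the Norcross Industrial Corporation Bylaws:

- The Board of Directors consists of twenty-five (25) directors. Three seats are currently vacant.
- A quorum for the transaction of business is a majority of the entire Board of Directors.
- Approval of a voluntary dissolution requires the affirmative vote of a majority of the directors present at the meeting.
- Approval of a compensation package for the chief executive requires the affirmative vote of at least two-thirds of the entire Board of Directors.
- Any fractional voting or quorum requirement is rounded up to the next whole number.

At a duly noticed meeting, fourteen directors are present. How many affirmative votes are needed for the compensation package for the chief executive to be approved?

The compensation package for the chief executive requires two-thirds of the entire Board of Directors (25).
2/3 of 25 = 16.67, rounded up to 17.
(Only 14 can vote, so the compensation package for the chief executive cannot pass at this meeting, but the required vote is still 17.)

17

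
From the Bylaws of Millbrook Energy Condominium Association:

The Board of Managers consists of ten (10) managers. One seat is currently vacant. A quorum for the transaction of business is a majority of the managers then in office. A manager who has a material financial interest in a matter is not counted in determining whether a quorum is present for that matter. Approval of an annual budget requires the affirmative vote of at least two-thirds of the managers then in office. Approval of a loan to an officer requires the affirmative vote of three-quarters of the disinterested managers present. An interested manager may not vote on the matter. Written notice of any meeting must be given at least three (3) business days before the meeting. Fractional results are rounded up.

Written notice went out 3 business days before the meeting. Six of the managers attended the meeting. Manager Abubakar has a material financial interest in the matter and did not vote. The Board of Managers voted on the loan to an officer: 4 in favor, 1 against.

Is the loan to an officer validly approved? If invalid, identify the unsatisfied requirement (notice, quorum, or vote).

Notice: 3 business days given; 3 required (3 ≥ 3). Satisfied.
Quorum: 6 present, but the 1 interested manager does not count, leaving 5. Quorum is 5. Satisfied.
Vote: the loan to an officer requires three-fourths of the disinterested managers present (6 − 1 = 5). 3/4 of 5 = 3.75, rounded up to 4, so 4 affirmative votes are needed; 4 voted in favor. Satisfied.

Valid — all requirements satisfied.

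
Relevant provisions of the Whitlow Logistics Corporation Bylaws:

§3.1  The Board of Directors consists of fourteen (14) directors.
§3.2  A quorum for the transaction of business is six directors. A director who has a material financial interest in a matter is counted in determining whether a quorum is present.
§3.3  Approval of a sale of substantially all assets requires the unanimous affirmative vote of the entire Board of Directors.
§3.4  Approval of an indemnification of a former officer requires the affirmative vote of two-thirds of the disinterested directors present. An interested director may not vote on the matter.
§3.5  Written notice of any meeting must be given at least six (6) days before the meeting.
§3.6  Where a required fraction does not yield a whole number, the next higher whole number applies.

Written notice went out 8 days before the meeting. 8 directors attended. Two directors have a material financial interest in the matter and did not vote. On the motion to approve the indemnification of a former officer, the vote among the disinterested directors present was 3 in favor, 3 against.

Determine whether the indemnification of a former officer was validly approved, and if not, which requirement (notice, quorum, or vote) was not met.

Notice: 8 days given; 6 required (8 ≥ 6). Satisfied.
Quorum: 8 present (interested directors count toward quorum); quorum is 6. Satisfied.
Vote: the indemnification of a former officer requires two-thirds of the disinterested directors present (8 − 2 = 6). 2/3 of 6 = 4, so 4 affirmative votes are needed; 3 voted in favor. Not satisfied.

Invalid — vote requirement not satisfied.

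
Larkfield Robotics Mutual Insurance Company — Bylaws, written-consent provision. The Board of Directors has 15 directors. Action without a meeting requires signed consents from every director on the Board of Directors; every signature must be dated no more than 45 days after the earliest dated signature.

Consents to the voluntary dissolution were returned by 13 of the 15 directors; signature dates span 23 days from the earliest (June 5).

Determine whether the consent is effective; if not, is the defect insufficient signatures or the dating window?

Signatures required: the unanimous vote of 15 — unanimous means all 15, so 15 needed; 13 signed. Insufficient.
Dating window: the latest signature is 23 days after the earliest; the limit is 45 days. Within the window.

Not effective — insufficient signatures.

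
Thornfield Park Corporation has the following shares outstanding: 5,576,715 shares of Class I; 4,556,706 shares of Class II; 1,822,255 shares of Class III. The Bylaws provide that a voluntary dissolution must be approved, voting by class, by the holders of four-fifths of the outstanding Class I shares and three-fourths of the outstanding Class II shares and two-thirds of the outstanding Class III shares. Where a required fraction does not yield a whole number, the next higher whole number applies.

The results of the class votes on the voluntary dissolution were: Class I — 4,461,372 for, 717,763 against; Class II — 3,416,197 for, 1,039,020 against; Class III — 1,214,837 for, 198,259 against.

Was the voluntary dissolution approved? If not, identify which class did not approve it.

Class I: 4/5 of 5576715 = 4461372; 4,461,372 required, 4,461,372 in favor — approved.
Class II: 3/4 of 4556706 = 3417529.50, rounded up to 3417530; 3,417,530 required, 3,416,197 in favor — not approved.
Class III: 2/3 of 1822255 = 1214836.67, rounded up to 1214837; 1,214,837 required, 1,214,837 in favor — approved.

Not approved — the Class II shares did not give the required vote.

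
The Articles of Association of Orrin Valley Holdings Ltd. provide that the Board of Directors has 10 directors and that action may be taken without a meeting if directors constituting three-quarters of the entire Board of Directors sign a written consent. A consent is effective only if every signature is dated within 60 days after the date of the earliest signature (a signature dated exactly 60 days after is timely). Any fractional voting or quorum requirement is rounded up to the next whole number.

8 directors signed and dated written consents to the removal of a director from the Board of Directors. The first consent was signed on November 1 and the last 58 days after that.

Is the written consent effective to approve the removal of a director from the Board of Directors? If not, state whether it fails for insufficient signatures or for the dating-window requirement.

Effective — both the signature and dating-window requirements are satisfied.

Signatures required: three-quarters of 10 — 3/4 of 10 = 7.50, rounded up to 8, so 8 needed; 8 signed. Sufficient.
Dating window: the latest signature is 58 days after the earliest; the limit is 60 days. Within the window.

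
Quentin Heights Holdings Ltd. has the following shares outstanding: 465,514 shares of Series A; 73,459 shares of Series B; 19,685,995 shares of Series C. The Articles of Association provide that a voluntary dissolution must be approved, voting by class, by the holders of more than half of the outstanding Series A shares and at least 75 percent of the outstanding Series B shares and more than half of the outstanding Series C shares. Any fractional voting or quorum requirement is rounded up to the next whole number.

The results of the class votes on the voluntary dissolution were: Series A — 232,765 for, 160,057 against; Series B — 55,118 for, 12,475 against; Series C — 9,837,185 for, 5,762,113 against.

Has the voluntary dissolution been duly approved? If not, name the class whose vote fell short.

Not approved — the Series C shares did not give the required vote.

Series A: a majority of 465514 is 232758; 232,758 required, 232,765 in favor — approved.
Series B: 3/4 of 73459 = 55094.25, rounded up to 55095; 55,095 required, 55,118 in favor — approved.
Series C: a majority of 19685995 is 9842998; 9,842,998 required, 9,837,185 in favor — not approved.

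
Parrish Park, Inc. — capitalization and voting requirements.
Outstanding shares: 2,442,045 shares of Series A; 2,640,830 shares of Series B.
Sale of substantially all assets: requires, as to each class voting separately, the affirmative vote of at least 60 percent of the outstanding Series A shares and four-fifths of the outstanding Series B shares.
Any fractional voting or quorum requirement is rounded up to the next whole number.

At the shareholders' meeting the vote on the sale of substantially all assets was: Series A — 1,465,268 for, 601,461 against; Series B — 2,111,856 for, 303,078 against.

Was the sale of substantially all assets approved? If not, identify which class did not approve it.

Series A: 3/5 of 2442045 = 1465227; 1,465,227 required, 1,465,268 in favor — approved.
Series B: 4/5 of 2640830 = 2112664; 2,112,664 required, 2,111,856 in favor — not approved.

Not approved — the Series B shares did not give the required vote.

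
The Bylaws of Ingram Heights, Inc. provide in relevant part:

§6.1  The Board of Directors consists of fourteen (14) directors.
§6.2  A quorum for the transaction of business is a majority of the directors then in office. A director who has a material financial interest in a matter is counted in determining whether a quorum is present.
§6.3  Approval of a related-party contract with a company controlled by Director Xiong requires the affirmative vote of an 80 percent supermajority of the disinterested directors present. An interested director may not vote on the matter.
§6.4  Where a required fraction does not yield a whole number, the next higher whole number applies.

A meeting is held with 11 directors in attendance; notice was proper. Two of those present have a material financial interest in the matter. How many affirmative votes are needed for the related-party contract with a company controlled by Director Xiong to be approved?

8

The related-party contract with a company controlled by Director Xiong requires four-fifths of the disinterested directors present (11 − 2 = 9).
4/5 of 9 = 7.20, rounded up to 8.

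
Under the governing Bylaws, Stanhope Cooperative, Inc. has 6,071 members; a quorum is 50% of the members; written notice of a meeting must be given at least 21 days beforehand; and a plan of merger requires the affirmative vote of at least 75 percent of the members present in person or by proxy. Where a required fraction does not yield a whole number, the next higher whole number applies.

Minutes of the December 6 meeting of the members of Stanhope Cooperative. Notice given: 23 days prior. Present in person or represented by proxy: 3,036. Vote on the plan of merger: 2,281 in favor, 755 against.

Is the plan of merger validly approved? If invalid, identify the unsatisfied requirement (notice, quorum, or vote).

Valid — all requirements satisfied.

Notice: 23 days given; 21 required. Satisfied.
Quorum: 50% of 6,071 = 3,035.50, rounded up to 3,036; 3,036 present. Satisfied.
Vote: requires three-fourths of those present (3,036); 3/4 of 3036 = 2277, so 2,277 needed; 2,281 in favor. Satisfied.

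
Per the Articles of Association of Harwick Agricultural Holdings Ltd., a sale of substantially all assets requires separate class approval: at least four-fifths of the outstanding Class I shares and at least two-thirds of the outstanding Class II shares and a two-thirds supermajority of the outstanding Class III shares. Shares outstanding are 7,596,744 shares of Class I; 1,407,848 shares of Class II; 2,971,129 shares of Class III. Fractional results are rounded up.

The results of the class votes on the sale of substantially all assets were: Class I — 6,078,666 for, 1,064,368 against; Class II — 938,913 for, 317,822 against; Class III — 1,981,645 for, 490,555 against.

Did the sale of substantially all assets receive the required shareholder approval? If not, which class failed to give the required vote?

Approved — every class gave the required vote.

Class I: 4/5 of 7596744 = 6077395.20, rounded up to 6077396; 6,077,396 required, 6,078,666 in favor — approved.
Class II: 2/3 of 1407848 = 938565.33, rounded up to 938566; 938,566 required, 938,913 in favor — approved.
Class III: 2/3 of 2971129 = 1980752.67, rounded up to 1980753; 1,980,753 required, 1,981,645 in favor — approved.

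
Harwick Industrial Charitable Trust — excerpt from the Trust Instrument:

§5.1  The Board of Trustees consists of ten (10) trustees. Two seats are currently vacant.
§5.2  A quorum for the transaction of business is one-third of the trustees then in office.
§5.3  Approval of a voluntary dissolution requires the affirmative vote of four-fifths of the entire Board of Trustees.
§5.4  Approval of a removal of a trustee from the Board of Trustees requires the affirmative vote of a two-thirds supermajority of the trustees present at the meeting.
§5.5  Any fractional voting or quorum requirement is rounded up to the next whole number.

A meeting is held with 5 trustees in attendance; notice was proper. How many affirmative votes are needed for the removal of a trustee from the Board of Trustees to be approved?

4

The removal of a trustee from the Board of Trustees requires two-thirds of the trustees present (5).
2/3 of 5 = 3.33, rounded up to 4.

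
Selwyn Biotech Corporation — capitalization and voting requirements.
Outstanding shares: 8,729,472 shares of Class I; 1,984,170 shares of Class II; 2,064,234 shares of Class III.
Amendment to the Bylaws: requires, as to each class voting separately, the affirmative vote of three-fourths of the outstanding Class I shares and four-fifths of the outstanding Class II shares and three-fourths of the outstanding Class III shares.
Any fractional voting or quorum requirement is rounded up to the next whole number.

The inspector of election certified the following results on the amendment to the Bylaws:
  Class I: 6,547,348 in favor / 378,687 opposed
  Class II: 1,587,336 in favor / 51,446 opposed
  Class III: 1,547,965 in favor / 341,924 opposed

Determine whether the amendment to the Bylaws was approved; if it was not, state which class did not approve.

Not approved — the Class III shares did not give the required vote.

Class I: 3/4 of 8729472 = 6547104; 6,547,104 required, 6,547,348 in favor — approved.
Class II: 4/5 of 1984170 = 1587336; 1,587,336 required, 1,587,336 in favor — approved.
Class III: 3/4 of 2064234 = 1548175.50, rounded up to 1548176; 1,548,176 required, 1,547,965 in favor — not approved.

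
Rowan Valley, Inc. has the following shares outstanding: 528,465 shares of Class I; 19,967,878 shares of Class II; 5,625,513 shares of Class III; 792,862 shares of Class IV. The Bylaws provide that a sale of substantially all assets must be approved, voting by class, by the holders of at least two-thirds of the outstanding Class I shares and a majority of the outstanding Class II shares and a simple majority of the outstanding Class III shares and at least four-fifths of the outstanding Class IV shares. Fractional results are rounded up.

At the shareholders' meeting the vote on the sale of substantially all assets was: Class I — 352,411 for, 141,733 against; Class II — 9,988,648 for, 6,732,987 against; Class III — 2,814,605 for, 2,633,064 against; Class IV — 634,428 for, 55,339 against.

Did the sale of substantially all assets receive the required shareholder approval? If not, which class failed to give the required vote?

Approved — every class gave the required vote.

Class I: 2/3 of 528465 = 352310; 352,310 required, 352,411 in favor — approved.
Class II: a majority of 19967878 is 9983940; 9,983,940 required, 9,988,648 in favor — approved.
Class III: a majority of 5625513 is 2812757; 2,812,757 required, 2,814,605 in favor — approved.
Class IV: 4/5 of 792862 = 634289.60, rounded up to 634290; 634,290 required, 634,428 in favor — approved.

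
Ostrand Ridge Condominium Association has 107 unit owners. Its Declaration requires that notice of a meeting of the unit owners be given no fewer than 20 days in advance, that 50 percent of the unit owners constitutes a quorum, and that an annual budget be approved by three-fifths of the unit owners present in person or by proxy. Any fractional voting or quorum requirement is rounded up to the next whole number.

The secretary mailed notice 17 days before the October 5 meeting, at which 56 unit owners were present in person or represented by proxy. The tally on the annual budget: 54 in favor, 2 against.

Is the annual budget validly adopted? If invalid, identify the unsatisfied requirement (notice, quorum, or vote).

Notice: 17 days given; 20 required. Not satisfied.
Quorum: 50% of 107 = 53.50, rounded up to 54; 56 present. Satisfied.
Vote: requires three-fifths of those present (56); 3/5 of 56 = 33.60, rounded up to 34, so 34 needed; 54 in favor. Satisfied.

Invalid — notice requirement not satisfied.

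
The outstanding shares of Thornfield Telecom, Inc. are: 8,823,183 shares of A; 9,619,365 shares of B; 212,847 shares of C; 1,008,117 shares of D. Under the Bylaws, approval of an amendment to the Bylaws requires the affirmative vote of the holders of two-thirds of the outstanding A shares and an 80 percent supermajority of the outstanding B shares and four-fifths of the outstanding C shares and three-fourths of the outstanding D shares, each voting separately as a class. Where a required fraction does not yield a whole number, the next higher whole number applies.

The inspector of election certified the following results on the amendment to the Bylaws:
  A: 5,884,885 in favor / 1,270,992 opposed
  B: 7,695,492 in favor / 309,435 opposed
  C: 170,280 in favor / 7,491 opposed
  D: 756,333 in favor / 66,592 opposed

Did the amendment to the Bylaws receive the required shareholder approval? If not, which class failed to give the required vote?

Approved — every class gave the required vote.

A: 2/3 of 8823183 = 5882122; 5,882,122 required, 5,884,885 in favor — approved.
B: 4/5 of 9619365 = 7695492; 7,695,492 required, 7,695,492 in favor — approved.
C: 4/5 of 212847 = 170277.60, rounded up to 170278; 170,278 required, 170,280 in favor — approved.
D: 3/4 of 1008117 = 756087.75, rounded up to 756088; 756,088 required, 756,333 in favor — approved.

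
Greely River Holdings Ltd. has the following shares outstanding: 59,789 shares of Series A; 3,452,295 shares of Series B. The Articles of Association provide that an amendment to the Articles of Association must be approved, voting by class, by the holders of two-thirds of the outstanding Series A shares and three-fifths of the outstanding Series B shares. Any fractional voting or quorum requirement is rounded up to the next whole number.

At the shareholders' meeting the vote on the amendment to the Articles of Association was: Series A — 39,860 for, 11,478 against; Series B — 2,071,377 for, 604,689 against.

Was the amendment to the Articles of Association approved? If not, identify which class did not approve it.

Approved — every class gave the required vote.

Series A: 2/3 of 59789 = 39859.33, rounded up to 39860; 39,860 required, 39,860 in favor — approved.
Series B: 3/5 of 3452295 = 2071377; 2,071,377 required, 2,071,377 in favor — approved.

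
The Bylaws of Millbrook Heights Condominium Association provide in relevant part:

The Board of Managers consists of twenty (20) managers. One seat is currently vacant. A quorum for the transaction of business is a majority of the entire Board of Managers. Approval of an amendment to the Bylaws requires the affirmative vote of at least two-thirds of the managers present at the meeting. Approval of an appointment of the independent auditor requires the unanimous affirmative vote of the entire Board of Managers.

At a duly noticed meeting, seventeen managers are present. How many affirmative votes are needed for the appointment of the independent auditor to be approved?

The appointment of the independent auditor requires the unanimous vote of the entire Board of Managers (20).
Unanimous means all 20.
(Only 17 can vote, so the appointment of the independent auditor cannot pass at this meeting, but the required vote is still 20.)

20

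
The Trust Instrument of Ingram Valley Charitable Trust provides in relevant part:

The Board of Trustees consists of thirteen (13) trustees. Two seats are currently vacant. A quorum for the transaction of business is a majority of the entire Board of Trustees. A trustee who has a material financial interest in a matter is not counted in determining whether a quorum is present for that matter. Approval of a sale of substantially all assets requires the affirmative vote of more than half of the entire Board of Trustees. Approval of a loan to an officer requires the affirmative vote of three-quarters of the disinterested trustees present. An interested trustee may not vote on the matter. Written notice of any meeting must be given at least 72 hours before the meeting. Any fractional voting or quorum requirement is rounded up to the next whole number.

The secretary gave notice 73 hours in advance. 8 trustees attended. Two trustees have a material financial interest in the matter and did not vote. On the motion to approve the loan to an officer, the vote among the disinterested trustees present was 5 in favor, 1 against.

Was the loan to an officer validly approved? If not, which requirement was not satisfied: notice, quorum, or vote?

Invalid — quorum requirement not satisfied.

Notice: 73 hours given; 72 required (73 ≥ 72). Satisfied.
Quorum: 8 present, but the 2 interested trustees do not count, leaving 6. Quorum is 7. Not satisfied.
Vote: the loan to an officer requires three-fourths of the disinterested trustees present (8 − 2 = 6). 3/4 of 6 = 4.50, rounded up to 5, so 5 affirmative votes are needed; 5 voted in favor. Satisfied. (Moot — without a quorum no business can be validly transacted.)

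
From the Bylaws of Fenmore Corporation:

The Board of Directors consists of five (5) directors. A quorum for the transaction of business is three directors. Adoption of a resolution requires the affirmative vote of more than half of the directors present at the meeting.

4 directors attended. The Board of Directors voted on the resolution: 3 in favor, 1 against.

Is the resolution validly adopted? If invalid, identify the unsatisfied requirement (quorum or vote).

Valid — all requirements satisfied.

Quorum: 4 present; quorum is 3. Satisfied.
Vote: the resolution requires a majority of the directors present (4). A majority of 4 is 3, so 3 affirmative votes are needed; 3 voted in favor. Satisfied.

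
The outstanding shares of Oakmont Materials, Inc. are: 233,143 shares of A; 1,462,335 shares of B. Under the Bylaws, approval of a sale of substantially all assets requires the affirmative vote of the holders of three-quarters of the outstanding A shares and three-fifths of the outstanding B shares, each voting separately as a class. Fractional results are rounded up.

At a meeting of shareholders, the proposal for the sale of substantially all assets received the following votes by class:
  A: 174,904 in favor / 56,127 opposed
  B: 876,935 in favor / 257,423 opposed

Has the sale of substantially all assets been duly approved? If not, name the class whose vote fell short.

A: 3/4 of 233143 = 174857.25, rounded up to 174858; 174,858 required, 174,904 in favor — approved.
B: 3/5 of 1462335 = 877401; 877,401 required, 876,935 in favor — not approved.

Not approved — the B shares did not give the required vote.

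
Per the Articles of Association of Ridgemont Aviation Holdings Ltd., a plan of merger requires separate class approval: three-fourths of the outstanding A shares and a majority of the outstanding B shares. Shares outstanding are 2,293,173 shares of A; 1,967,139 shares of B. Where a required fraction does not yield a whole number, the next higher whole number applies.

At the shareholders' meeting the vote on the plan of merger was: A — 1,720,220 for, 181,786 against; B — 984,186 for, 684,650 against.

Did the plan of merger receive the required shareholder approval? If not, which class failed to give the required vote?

Approved — every class gave the required vote.

A: 3/4 of 2293173 = 1719879.75, rounded up to 1719880; 1,719,880 required, 1,720,220 in favor — approved.
B: a majority of 1967139 is 983570; 983,570 required, 984,186 in favor — approved.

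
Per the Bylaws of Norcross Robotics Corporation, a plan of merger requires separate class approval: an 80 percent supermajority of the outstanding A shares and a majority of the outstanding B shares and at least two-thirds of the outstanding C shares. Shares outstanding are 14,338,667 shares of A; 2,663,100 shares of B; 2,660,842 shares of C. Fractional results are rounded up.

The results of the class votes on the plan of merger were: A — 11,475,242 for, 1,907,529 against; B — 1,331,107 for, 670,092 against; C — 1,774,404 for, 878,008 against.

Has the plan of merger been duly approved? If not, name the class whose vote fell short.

Not approved — the B shares did not give the required vote.

A: 4/5 of 14338667 = 11470933.60, rounded up to 11470934; 11,470,934 required, 11,475,242 in favor — approved.
B: a majority of 2663100 is 1331551; 1,331,551 required, 1,331,107 in favor — not approved.
C: 2/3 of 2660842 = 1773894.67, rounded up to 1773895; 1,773,895 required, 1,774,404 in favor — approved.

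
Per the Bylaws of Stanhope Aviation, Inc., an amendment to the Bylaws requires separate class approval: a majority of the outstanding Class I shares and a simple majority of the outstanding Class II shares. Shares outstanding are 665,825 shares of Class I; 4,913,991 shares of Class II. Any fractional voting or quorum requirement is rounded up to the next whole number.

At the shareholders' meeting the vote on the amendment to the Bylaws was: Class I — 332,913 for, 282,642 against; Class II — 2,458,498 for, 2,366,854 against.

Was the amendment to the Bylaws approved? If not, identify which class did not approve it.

Approved — every class gave the required vote.

Class I: a majority of 665825 is 332913; 332,913 required, 332,913 in favor — approved.
Class II: a majority of 4913991 is 2456996; 2,456,996 required, 2,458,498 in favor — approved.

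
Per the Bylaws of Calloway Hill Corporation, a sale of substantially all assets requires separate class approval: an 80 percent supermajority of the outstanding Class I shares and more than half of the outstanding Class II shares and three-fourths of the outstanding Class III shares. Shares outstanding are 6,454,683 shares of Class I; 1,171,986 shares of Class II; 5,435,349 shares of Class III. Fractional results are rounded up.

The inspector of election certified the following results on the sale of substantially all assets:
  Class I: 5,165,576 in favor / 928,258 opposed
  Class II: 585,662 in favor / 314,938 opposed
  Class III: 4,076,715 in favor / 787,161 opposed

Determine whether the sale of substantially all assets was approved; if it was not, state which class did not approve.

Class I: 4/5 of 6454683 = 5163746.40, rounded up to 5163747; 5,163,747 required, 5,165,576 in favor — approved.
Class II: a majority of 1171986 is 585994; 585,994 required, 585,662 in favor — not approved.
Class III: 3/4 of 5435349 = 4076511.75, rounded up to 4076512; 4,076,512 required, 4,076,715 in favor — approved.

Not approved — the Class II shares did not give the required vote.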